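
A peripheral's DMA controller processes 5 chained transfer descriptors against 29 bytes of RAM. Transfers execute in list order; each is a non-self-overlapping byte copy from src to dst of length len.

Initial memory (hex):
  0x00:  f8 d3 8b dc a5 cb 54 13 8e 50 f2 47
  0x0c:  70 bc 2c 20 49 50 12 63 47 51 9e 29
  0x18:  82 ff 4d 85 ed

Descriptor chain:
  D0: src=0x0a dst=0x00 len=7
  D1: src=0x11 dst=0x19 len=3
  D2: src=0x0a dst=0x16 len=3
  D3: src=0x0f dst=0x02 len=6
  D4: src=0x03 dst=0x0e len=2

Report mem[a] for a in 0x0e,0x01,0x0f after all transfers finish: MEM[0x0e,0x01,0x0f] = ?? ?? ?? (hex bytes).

MEM[0x0e,0x01,0x0f] = 49 47 50

D0: mem[0x00..0x06] <- [f2 47 70 bc 2c 20 49]
D1: mem[0x19..0x1b] <- [50 12 63]
D2: mem[0x16..0x18] <- [f2 47 70]
D3: mem[0x02..0x07] <- [20 49 50 12 63 47]
D4: mem[0x0e..0x0f] <- [49 50]
query mem[0x0e]=0x49, mem[0x01]=0x47, mem[0x0f]=0x50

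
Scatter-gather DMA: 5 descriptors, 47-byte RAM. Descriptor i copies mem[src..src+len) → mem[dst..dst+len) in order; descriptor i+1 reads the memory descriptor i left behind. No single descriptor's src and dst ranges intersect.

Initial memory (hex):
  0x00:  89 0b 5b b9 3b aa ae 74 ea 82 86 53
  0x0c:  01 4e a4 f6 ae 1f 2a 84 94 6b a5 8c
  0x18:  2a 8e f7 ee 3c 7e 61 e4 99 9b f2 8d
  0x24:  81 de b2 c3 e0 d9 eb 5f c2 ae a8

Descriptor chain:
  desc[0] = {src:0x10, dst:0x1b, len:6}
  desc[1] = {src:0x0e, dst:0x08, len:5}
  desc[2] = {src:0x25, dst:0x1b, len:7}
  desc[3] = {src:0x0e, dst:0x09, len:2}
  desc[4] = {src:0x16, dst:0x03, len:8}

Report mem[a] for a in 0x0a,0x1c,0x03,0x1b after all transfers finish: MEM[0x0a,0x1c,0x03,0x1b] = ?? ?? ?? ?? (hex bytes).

#0 dst[0x1b+6] := {0xae,0x1f,0x2a,0x84,0x94,0x6b}
#1 dst[0x08+5] := {0xa4,0xf6,0xae,0x1f,0x2a}
#2 dst[0x1b+7] := {0xde,0xb2,0xc3,0xe0,0xd9,0xeb,0x5f}
#3 dst[0x09+2] := {0xa4,0xf6}
#4 dst[0x03+8] := {0xa5,0x8c,0x2a,0x8e,0xf7,0xde,0xb2,0xc3}
query mem[0x0a]=0xc3, mem[0x1c]=0xb2, mem[0x03]=0xa5, mem[0x1b]=0xde

MEM[0x0a,0x1c,0x03,0x1b] = c3 b2 a5 de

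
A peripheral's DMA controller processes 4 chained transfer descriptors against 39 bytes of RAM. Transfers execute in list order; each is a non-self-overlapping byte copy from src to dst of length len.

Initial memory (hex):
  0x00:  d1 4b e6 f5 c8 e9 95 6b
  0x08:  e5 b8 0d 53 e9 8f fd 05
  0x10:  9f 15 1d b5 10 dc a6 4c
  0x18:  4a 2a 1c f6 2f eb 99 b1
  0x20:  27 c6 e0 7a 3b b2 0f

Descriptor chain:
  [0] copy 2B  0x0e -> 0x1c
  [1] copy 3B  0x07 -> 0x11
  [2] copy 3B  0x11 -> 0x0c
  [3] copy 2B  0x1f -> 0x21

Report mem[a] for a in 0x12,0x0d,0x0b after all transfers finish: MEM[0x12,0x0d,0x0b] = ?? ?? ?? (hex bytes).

D0: mem[0x1c..0x1d] <- [fd 05]
D1: mem[0x11..0x13] <- [6b e5 b8]
D2: mem[0x0c..0x0e] <- [6b e5 b8]
D3: mem[0x21..0x22] <- [b1 27]
query mem[0x12]=0xe5, mem[0x0d]=0xe5, mem[0x0b]=0x53

MEM[0x12,0x0d,0x0b] = e5 e5 53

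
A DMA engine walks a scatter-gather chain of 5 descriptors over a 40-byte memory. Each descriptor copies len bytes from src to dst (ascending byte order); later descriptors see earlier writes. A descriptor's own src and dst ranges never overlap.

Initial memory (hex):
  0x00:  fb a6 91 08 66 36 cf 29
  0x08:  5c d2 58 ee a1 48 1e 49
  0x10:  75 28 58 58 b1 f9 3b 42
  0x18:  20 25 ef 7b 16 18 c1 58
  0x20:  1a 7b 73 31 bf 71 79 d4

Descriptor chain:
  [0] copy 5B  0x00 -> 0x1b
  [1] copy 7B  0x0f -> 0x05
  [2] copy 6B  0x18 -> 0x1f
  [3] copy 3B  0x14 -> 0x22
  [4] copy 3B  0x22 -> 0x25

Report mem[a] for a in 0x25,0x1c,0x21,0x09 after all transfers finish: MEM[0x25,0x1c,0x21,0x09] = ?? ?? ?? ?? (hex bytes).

MEM[0x25,0x1c,0x21,0x09] = b1 a6 ef 58

  after D0: wrote 5B at 0x1b = fba6910866
  after D1: wrote 7B at 0x05 = 4975285858b1f9
  after D2: wrote 6B at 0x1f = 2025effba691
  after D3: wrote 3B at 0x22 = b1f93b
  after D4: wrote 3B at 0x25 = b1f93b
query mem[0x25]=0xb1, mem[0x1c]=0xa6, mem[0x21]=0xef, mem[0x09]=0x58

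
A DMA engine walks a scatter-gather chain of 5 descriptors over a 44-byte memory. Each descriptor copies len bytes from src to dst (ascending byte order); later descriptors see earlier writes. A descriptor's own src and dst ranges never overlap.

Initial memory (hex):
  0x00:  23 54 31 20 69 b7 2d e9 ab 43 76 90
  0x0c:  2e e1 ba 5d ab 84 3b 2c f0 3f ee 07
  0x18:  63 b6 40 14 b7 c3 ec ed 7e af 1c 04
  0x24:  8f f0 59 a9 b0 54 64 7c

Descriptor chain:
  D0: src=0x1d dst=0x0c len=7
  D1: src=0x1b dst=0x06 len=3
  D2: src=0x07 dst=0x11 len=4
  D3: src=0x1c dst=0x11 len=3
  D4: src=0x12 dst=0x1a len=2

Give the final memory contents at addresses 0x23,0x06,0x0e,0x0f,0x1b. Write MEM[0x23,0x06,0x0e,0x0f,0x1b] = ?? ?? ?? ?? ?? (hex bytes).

MEM[0x23,0x06,0x0e,0x0f,0x1b] = 04 14 ed 7e ec

D0: mem[0x0c..0x12] <- [c3 ec ed 7e af 1c 04]
D1: mem[0x06..0x08] <- [14 b7 c3]
D2: mem[0x11..0x14] <- [b7 c3 43 76]
D3: mem[0x11..0x13] <- [b7 c3 ec]
D4: mem[0x1a..0x1b] <- [c3 ec]
query mem[0x23]=0x04, mem[0x06]=0x14, mem[0x0e]=0xed, mem[0x0f]=0x7e, mem[0x1b]=0xec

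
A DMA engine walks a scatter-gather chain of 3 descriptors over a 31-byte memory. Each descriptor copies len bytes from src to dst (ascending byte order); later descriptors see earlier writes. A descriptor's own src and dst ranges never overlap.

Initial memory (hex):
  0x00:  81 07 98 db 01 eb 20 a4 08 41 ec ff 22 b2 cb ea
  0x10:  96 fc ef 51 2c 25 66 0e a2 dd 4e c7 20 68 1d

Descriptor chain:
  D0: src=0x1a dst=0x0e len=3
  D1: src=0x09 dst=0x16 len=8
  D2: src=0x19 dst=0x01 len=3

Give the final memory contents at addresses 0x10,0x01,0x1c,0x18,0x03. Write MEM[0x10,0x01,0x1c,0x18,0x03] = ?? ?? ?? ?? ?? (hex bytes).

MEM[0x10,0x01,0x1c,0x18,0x03] = 20 22 c7 ff 4e

[0] 0x1a->0x0e len=3 : 4e c7 20
[1] 0x09->0x16 len=8 : 41 ec ff 22 b2 4e c7 20
[2] 0x19->0x01 len=3 : 22 b2 4e
query mem[0x10]=0x20, mem[0x01]=0x22, mem[0x1c]=0xc7, mem[0x18]=0xff, mem[0x03]=0x4e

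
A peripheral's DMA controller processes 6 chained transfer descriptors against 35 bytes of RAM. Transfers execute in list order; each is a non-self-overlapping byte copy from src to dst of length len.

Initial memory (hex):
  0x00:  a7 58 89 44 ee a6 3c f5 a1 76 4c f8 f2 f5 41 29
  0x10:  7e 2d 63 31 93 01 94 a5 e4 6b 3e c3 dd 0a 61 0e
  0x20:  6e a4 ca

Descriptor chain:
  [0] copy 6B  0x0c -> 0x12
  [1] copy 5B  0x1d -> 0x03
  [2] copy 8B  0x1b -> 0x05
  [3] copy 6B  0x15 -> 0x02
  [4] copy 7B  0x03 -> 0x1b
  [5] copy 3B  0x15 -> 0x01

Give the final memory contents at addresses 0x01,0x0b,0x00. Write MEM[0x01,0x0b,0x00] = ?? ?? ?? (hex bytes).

[0] 0x0c->0x12 len=6 : f2 f5 41 29 7e 2d
[1] 0x1d->0x03 len=5 : 0a 61 0e 6e a4
[2] 0x1b->0x05 len=8 : c3 dd 0a 61 0e 6e a4 ca
[3] 0x15->0x02 len=6 : 29 7e 2d e4 6b 3e
[4] 0x03->0x1b len=7 : 7e 2d e4 6b 3e 61 0e
[5] 0x15->0x01 len=3 : 29 7e 2d
query mem[0x01]=0x29, mem[0x0b]=0xa4, mem[0x00]=0xa7

MEM[0x01,0x0b,0x00] = 29 a4 a7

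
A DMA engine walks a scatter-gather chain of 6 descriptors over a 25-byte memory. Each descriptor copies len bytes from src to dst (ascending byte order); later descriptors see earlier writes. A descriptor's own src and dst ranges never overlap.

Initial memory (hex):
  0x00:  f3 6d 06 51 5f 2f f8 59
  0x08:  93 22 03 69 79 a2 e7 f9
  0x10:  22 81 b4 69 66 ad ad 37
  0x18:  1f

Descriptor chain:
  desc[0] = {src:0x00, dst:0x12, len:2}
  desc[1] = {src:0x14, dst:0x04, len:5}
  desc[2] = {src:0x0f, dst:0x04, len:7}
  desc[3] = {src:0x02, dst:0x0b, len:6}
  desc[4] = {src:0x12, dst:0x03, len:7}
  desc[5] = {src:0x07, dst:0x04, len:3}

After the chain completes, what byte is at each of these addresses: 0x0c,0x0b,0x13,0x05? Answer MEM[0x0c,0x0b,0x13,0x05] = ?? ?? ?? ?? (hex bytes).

MEM[0x0c,0x0b,0x13,0x05] = 51 06 6d 37

#0 dst[0x12+2] := {0xf3,0x6d}
#1 dst[0x04+5] := {0x66,0xad,0xad,0x37,0x1f}
#2 dst[0x04+7] := {0xf9,0x22,0x81,0xf3,0x6d,0x66,0xad}
#3 dst[0x0b+6] := {0x06,0x51,0xf9,0x22,0x81,0xf3}
#4 dst[0x03+7] := {0xf3,0x6d,0x66,0xad,0xad,0x37,0x1f}
#5 dst[0x04+3] := {0xad,0x37,0x1f}
query mem[0x0c]=0x51, mem[0x0b]=0x06, mem[0x13]=0x6d, mem[0x05]=0x37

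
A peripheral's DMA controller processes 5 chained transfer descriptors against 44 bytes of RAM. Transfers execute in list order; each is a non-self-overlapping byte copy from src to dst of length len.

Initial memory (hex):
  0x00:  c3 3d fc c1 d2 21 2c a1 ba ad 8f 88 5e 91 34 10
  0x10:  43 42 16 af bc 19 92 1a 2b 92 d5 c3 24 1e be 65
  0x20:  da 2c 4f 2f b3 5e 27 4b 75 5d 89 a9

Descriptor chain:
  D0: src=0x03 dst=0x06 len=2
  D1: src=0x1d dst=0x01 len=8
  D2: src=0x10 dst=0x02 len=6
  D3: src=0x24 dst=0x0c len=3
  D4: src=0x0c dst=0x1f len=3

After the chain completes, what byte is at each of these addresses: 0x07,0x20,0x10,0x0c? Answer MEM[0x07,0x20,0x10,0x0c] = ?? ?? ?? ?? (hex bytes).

[0] 0x03->0x06 len=2 : c1 d2
[1] 0x1d->0x01 len=8 : 1e be 65 da 2c 4f 2f b3
[2] 0x10->0x02 len=6 : 43 42 16 af bc 19
[3] 0x24->0x0c len=3 : b3 5e 27
[4] 0x0c->0x1f len=3 : b3 5e 27
query mem[0x07]=0x19, mem[0x20]=0x5e, mem[0x10]=0x43, mem[0x0c]=0xb3

MEM[0x07,0x20,0x10,0x0c] = 19 5e 43 b3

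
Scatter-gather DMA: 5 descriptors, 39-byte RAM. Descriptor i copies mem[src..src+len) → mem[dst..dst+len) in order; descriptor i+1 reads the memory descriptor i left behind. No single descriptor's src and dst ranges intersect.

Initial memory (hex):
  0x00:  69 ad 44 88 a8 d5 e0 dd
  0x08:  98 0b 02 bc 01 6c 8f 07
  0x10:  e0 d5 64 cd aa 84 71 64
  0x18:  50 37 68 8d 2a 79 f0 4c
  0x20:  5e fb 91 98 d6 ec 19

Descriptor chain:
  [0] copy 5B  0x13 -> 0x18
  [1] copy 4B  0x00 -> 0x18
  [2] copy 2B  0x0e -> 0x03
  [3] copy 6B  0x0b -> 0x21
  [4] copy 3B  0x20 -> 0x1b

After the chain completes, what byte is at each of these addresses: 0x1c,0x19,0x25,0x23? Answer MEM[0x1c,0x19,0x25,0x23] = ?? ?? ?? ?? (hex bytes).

#0 dst[0x18+5] := {0xcd,0xaa,0x84,0x71,0x64}
#1 dst[0x18+4] := {0x69,0xad,0x44,0x88}
#2 dst[0x03+2] := {0x8f,0x07}
#3 dst[0x21+6] := {0xbc,0x01,0x6c,0x8f,0x07,0xe0}
#4 dst[0x1b+3] := {0x5e,0xbc,0x01}
query mem[0x1c]=0xbc, mem[0x19]=0xad, mem[0x25]=0x07, mem[0x23]=0x6c

MEM[0x1c,0x19,0x25,0x23] = bc ad 07 6c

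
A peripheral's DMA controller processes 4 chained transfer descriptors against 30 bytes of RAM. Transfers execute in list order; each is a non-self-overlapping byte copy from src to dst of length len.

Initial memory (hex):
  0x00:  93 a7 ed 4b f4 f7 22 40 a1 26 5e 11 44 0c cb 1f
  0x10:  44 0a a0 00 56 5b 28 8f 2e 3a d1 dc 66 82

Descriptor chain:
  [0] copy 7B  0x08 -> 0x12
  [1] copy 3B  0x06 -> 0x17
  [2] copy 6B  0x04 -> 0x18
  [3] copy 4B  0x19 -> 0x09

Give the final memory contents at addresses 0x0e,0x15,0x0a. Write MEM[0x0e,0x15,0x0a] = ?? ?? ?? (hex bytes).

MEM[0x0e,0x15,0x0a] = cb 11 22

#0 dst[0x12+7] := {0xa1,0x26,0x5e,0x11,0x44,0x0c,0xcb}
#1 dst[0x17+3] := {0x22,0x40,0xa1}
#2 dst[0x18+6] := {0xf4,0xf7,0x22,0x40,0xa1,0x26}
#3 dst[0x09+4] := {0xf7,0x22,0x40,0xa1}
query mem[0x0e]=0xcb, mem[0x15]=0x11, mem[0x0a]=0x22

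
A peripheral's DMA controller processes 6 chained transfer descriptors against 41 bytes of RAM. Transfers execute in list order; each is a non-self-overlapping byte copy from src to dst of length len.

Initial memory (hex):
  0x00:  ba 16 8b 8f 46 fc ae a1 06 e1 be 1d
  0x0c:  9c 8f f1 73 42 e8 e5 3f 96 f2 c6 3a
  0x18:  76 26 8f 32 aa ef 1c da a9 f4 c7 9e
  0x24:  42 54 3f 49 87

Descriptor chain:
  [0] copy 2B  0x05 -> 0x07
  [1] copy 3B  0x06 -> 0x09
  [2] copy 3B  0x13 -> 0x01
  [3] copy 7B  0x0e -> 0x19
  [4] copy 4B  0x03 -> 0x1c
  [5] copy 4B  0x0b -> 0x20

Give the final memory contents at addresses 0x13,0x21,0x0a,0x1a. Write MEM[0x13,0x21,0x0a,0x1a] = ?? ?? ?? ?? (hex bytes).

MEM[0x13,0x21,0x0a,0x1a] = 3f 9c fc 73

D0: mem[0x07..0x08] <- [fc ae]
D1: mem[0x09..0x0b] <- [ae fc ae]
D2: mem[0x01..0x03] <- [3f 96 f2]
D3: mem[0x19..0x1f] <- [f1 73 42 e8 e5 3f 96]
D4: mem[0x1c..0x1f] <- [f2 46 fc ae]
D5: mem[0x20..0x23] <- [ae 9c 8f f1]
query mem[0x13]=0x3f, mem[0x21]=0x9c, mem[0x0a]=0xfc, mem[0x1a]=0x73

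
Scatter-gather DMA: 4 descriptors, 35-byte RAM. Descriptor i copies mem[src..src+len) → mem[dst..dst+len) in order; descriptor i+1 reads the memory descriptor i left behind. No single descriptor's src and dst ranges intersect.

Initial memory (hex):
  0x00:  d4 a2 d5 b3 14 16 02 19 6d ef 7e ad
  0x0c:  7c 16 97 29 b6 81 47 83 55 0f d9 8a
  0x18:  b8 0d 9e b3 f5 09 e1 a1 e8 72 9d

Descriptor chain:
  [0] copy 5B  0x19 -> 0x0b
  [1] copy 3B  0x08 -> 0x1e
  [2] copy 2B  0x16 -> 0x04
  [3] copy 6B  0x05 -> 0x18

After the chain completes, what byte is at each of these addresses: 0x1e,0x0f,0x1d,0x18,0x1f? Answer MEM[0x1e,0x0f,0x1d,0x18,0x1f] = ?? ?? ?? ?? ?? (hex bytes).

D0: mem[0x0b..0x0f] <- [0d 9e b3 f5 09]
D1: mem[0x1e..0x20] <- [6d ef 7e]
D2: mem[0x04..0x05] <- [d9 8a]
D3: mem[0x18..0x1d] <- [8a 02 19 6d ef 7e]
query mem[0x1e]=0x6d, mem[0x0f]=0x09, mem[0x1d]=0x7e, mem[0x18]=0x8a, mem[0x1f]=0xef

MEM[0x1e,0x0f,0x1d,0x18,0x1f] = 6d 09 7e 8a ef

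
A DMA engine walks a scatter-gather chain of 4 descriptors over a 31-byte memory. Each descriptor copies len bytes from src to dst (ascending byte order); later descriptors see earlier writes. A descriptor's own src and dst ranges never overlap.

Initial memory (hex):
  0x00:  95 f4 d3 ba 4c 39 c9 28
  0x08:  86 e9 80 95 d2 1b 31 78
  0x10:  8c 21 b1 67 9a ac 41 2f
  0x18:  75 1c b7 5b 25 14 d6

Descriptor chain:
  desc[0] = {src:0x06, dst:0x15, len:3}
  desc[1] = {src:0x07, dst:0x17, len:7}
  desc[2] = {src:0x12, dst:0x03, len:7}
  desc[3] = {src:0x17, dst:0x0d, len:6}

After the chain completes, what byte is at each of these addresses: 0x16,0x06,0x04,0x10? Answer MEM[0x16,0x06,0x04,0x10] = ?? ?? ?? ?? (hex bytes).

#0 dst[0x15+3] := {0xc9,0x28,0x86}
#1 dst[0x17+7] := {0x28,0x86,0xe9,0x80,0x95,0xd2,0x1b}
#2 dst[0x03+7] := {0xb1,0x67,0x9a,0xc9,0x28,0x28,0x86}
#3 dst[0x0d+6] := {0x28,0x86,0xe9,0x80,0x95,0xd2}
query mem[0x16]=0x28, mem[0x06]=0xc9, mem[0x04]=0x67, mem[0x10]=0x80

MEM[0x16,0x06,0x04,0x10] = 28 c9 67 80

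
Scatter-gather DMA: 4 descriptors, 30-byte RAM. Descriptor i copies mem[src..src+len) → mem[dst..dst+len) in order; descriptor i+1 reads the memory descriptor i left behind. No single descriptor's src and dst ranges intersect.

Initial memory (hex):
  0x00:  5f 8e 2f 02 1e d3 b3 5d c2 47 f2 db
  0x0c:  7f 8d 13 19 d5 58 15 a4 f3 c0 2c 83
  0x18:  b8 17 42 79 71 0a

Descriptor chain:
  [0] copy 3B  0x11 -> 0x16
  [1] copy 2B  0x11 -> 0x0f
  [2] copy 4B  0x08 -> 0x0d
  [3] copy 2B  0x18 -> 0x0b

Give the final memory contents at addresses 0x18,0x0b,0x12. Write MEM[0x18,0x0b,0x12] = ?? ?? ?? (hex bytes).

  after D0: wrote 3B at 0x16 = 5815a4
  after D1: wrote 2B at 0x0f = 5815
  after D2: wrote 4B at 0x0d = c247f2db
  after D3: wrote 2B at 0x0b = a417
query mem[0x18]=0xa4, mem[0x0b]=0xa4, mem[0x12]=0x15

MEM[0x18,0x0b,0x12] = a4 a4 15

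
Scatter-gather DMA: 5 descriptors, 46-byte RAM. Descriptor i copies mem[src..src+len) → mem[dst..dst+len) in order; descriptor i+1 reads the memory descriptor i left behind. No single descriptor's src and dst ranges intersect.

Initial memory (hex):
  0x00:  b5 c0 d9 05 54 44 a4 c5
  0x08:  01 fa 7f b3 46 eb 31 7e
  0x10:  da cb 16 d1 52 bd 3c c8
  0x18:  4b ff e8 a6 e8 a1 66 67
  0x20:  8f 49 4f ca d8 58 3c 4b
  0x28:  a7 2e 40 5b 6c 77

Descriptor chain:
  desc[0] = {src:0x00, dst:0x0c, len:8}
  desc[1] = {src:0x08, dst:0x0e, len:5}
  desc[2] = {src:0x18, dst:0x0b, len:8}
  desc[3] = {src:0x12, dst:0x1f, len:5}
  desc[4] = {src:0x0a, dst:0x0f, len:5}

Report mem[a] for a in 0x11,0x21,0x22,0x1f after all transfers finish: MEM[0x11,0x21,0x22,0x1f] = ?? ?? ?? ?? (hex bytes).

[0] 0x00->0x0c len=8 : b5 c0 d9 05 54 44 a4 c5
[1] 0x08->0x0e len=5 : 01 fa 7f b3 b5
[2] 0x18->0x0b len=8 : 4b ff e8 a6 e8 a1 66 67
[3] 0x12->0x1f len=5 : 67 c5 52 bd 3c
[4] 0x0a->0x0f len=5 : 7f 4b ff e8 a6
query mem[0x11]=0xff, mem[0x21]=0x52, mem[0x22]=0xbd, mem[0x1f]=0x67

MEM[0x11,0x21,0x22,0x1f] = ff 52 bd 67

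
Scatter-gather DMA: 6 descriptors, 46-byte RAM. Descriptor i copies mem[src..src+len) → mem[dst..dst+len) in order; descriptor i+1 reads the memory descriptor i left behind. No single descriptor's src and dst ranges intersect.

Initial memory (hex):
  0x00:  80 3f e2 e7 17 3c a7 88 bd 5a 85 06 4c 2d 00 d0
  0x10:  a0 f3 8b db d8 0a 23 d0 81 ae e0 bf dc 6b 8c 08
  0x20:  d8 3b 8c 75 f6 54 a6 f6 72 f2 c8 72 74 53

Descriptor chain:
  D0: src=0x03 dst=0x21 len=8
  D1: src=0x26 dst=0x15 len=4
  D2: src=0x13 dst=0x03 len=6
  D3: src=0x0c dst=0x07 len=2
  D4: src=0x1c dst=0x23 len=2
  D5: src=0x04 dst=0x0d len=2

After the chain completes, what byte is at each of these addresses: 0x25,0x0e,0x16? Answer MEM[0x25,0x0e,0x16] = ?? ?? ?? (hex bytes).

MEM[0x25,0x0e,0x16] = 88 bd 5a

[0] 0x03->0x21 len=8 : e7 17 3c a7 88 bd 5a 85
[1] 0x26->0x15 len=4 : bd 5a 85 f2
[2] 0x13->0x03 len=6 : db d8 bd 5a 85 f2
[3] 0x0c->0x07 len=2 : 4c 2d
[4] 0x1c->0x23 len=2 : dc 6b
[5] 0x04->0x0d len=2 : d8 bd
query mem[0x25]=0x88, mem[0x0e]=0xbd, mem[0x16]=0x5a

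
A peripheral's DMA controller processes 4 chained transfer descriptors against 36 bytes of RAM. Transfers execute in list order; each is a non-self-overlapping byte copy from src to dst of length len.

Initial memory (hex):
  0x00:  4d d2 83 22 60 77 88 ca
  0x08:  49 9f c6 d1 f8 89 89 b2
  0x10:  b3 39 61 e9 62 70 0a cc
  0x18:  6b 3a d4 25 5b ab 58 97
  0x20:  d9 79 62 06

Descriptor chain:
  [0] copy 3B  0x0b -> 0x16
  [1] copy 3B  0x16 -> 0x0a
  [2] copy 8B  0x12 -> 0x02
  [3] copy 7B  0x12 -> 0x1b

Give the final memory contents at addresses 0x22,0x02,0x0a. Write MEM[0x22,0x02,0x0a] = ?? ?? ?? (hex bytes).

MEM[0x22,0x02,0x0a] = 62 61 d1

[0] 0x0b->0x16 len=3 : d1 f8 89
[1] 0x16->0x0a len=3 : d1 f8 89
[2] 0x12->0x02 len=8 : 61 e9 62 70 d1 f8 89 3a
[3] 0x12->0x1b len=7 : 61 e9 62 70 d1 f8 89
query mem[0x22]=0x62, mem[0x02]=0x61, mem[0x0a]=0xd1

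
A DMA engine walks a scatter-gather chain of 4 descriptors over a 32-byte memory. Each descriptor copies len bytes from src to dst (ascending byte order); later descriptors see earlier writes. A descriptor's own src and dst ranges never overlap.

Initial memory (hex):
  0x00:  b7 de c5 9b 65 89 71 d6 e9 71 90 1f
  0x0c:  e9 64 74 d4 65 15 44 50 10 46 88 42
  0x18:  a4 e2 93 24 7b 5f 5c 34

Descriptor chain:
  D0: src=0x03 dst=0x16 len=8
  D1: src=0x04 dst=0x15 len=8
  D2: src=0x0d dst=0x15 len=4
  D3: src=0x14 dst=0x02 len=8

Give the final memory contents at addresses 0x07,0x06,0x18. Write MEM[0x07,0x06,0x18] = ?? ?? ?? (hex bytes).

[0] 0x03->0x16 len=8 : 9b 65 89 71 d6 e9 71 90
[1] 0x04->0x15 len=8 : 65 89 71 d6 e9 71 90 1f
[2] 0x0d->0x15 len=4 : 64 74 d4 65
[3] 0x14->0x02 len=8 : 10 64 74 d4 65 e9 71 90
query mem[0x07]=0xe9, mem[0x06]=0x65, mem[0x18]=0x65

MEM[0x07,0x06,0x18] = e9 65 65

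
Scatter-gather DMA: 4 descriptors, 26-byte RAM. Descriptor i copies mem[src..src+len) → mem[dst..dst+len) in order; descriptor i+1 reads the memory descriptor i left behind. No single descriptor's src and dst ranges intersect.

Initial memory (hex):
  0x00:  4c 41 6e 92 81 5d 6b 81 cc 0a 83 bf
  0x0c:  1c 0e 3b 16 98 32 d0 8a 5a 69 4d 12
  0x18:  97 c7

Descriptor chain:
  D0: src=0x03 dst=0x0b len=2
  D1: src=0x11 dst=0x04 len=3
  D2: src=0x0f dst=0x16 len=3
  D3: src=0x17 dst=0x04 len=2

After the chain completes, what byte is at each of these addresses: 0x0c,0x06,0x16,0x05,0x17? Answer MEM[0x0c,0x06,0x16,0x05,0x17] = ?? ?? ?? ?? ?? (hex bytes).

MEM[0x0c,0x06,0x16,0x05,0x17] = 81 8a 16 32 98

#0 dst[0x0b+2] := {0x92,0x81}
#1 dst[0x04+3] := {0x32,0xd0,0x8a}
#2 dst[0x16+3] := {0x16,0x98,0x32}
#3 dst[0x04+2] := {0x98,0x32}
query mem[0x0c]=0x81, mem[0x06]=0x8a, mem[0x16]=0x16, mem[0x05]=0x32, mem[0x17]=0x98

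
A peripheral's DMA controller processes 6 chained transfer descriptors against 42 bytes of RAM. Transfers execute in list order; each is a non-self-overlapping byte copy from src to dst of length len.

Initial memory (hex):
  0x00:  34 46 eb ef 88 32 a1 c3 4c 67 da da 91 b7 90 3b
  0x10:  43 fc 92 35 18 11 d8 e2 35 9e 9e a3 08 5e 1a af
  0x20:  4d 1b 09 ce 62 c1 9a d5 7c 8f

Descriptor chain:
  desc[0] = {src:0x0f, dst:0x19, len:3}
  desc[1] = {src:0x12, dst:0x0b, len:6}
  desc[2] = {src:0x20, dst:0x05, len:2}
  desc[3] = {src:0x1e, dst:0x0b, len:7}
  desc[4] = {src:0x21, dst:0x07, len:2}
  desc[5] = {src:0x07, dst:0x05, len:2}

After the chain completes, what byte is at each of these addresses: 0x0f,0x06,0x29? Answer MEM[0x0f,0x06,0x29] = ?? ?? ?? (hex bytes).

[0] 0x0f->0x19 len=3 : 3b 43 fc
[1] 0x12->0x0b len=6 : 92 35 18 11 d8 e2
[2] 0x20->0x05 len=2 : 4d 1b
[3] 0x1e->0x0b len=7 : 1a af 4d 1b 09 ce 62
[4] 0x21->0x07 len=2 : 1b 09
[5] 0x07->0x05 len=2 : 1b 09
query mem[0x0f]=0x09, mem[0x06]=0x09, mem[0x29]=0x8f

MEM[0x0f,0x06,0x29] = 09 09 8f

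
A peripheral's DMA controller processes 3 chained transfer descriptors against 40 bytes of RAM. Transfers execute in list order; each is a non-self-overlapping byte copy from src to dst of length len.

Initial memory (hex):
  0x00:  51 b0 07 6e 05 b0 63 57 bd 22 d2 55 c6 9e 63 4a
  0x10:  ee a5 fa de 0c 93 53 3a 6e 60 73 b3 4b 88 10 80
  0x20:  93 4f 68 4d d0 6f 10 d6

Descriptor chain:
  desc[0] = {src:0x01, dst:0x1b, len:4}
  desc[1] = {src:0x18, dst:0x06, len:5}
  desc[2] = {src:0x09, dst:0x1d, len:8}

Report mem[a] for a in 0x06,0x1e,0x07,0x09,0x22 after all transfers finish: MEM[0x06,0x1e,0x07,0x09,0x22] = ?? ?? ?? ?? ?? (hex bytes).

[0] 0x01->0x1b len=4 : b0 07 6e 05
[1] 0x18->0x06 len=5 : 6e 60 73 b0 07
[2] 0x09->0x1d len=8 : b0 07 55 c6 9e 63 4a ee
query mem[0x06]=0x6e, mem[0x1e]=0x07, mem[0x07]=0x60, mem[0x09]=0xb0, mem[0x22]=0x63

MEM[0x06,0x1e,0x07,0x09,0x22] = 6e 07 60 b0 63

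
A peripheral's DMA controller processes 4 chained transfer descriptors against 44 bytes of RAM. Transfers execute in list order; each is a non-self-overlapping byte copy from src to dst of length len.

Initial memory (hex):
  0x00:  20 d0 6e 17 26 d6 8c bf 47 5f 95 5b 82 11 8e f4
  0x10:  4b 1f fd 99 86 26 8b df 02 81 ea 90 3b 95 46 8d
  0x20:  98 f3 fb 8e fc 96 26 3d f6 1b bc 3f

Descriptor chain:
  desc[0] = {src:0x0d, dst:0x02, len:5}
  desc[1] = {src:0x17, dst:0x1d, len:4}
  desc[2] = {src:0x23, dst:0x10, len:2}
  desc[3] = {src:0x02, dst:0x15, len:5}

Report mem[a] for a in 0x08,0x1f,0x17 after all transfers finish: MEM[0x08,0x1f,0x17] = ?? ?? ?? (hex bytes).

MEM[0x08,0x1f,0x17] = 47 81 f4

  after D0: wrote 5B at 0x02 = 118ef44b1f
  after D1: wrote 4B at 0x1d = df0281ea
  after D2: wrote 2B at 0x10 = 8efc
  after D3: wrote 5B at 0x15 = 118ef44b1f
query mem[0x08]=0x47, mem[0x1f]=0x81, mem[0x17]=0xf4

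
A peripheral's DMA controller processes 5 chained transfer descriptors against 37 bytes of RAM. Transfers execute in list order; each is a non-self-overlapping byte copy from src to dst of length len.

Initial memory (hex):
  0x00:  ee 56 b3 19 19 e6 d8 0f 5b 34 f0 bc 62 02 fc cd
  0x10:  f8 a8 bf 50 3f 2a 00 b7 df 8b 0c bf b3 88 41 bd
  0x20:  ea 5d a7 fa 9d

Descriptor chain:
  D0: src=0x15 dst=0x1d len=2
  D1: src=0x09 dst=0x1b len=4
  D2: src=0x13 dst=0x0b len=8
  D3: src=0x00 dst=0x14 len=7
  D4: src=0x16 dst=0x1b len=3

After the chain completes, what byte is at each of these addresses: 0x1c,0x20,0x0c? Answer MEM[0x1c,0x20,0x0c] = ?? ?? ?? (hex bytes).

[0] 0x15->0x1d len=2 : 2a 00
[1] 0x09->0x1b len=4 : 34 f0 bc 62
[2] 0x13->0x0b len=8 : 50 3f 2a 00 b7 df 8b 0c
[3] 0x00->0x14 len=7 : ee 56 b3 19 19 e6 d8
[4] 0x16->0x1b len=3 : b3 19 19
query mem[0x1c]=0x19, mem[0x20]=0xea, mem[0x0c]=0x3f

MEM[0x1c,0x20,0x0c] = 19 ea 3f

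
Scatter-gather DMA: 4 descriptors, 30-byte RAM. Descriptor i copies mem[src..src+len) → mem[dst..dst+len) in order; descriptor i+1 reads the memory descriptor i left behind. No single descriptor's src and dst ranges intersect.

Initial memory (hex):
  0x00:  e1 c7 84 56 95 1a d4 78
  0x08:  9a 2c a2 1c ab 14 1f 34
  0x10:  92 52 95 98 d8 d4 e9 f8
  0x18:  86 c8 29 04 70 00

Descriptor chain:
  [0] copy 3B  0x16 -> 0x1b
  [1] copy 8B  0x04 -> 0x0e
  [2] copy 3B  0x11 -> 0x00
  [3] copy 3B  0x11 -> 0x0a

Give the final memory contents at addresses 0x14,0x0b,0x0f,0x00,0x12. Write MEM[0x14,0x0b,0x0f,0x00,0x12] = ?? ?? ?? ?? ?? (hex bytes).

MEM[0x14,0x0b,0x0f,0x00,0x12] = a2 9a 1a 78 9a

  after D0: wrote 3B at 0x1b = e9f886
  after D1: wrote 8B at 0x0e = 951ad4789a2ca21c
  after D2: wrote 3B at 0x00 = 789a2c
  after D3: wrote 3B at 0x0a = 789a2c
query mem[0x14]=0xa2, mem[0x0b]=0x9a, mem[0x0f]=0x1a, mem[0x00]=0x78, mem[0x12]=0x9a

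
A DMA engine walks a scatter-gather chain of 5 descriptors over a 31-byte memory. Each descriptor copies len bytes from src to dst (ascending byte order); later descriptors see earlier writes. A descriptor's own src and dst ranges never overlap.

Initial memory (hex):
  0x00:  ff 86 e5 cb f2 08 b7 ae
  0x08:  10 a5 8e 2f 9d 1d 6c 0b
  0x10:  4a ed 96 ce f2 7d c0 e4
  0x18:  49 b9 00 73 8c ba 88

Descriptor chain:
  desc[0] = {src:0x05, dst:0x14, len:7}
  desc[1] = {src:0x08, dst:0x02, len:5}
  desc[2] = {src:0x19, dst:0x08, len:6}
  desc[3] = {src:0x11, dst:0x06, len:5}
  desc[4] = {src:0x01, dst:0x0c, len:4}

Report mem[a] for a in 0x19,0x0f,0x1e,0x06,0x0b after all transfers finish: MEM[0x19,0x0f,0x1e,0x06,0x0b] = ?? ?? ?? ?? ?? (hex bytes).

  after D0: wrote 7B at 0x14 = 08b7ae10a58e2f
  after D1: wrote 5B at 0x02 = 10a58e2f9d
  after D2: wrote 6B at 0x08 = 8e2f738cba88
  after D3: wrote 5B at 0x06 = ed96ce08b7
  after D4: wrote 4B at 0x0c = 8610a58e
query mem[0x19]=0x8e, mem[0x0f]=0x8e, mem[0x1e]=0x88, mem[0x06]=0xed, mem[0x0b]=0x8c

MEM[0x19,0x0f,0x1e,0x06,0x0b] = 8e 8e 88 ed 8c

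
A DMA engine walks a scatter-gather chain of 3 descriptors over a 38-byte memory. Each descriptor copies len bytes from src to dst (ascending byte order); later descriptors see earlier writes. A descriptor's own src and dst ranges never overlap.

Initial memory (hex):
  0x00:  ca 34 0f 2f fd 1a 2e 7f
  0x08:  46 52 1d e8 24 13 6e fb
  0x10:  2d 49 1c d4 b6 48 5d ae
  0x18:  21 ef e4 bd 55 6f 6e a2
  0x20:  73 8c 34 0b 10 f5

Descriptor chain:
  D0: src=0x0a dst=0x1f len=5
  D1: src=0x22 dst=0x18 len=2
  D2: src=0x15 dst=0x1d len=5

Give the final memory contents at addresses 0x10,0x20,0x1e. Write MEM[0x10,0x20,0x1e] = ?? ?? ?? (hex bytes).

MEM[0x10,0x20,0x1e] = 2d 13 5d

  after D0: wrote 5B at 0x1f = 1de824136e
  after D1: wrote 2B at 0x18 = 136e
  after D2: wrote 5B at 0x1d = 485dae136e
query mem[0x10]=0x2d, mem[0x20]=0x13, mem[0x1e]=0x5d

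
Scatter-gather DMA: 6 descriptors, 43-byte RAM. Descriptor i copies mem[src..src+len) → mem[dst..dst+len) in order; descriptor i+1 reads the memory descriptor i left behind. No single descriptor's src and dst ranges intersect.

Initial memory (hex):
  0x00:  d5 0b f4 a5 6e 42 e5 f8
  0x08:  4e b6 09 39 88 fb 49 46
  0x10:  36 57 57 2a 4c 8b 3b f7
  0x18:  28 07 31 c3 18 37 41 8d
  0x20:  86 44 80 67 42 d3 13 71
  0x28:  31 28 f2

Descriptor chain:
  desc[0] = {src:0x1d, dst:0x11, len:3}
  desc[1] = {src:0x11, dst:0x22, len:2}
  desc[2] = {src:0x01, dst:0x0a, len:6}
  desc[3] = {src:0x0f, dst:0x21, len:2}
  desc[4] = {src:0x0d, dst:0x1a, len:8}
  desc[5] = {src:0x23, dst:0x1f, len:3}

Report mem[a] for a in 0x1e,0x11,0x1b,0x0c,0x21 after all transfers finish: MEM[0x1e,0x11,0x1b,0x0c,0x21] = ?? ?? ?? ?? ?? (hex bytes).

[0] 0x1d->0x11 len=3 : 37 41 8d
[1] 0x11->0x22 len=2 : 37 41
[2] 0x01->0x0a len=6 : 0b f4 a5 6e 42 e5
[3] 0x0f->0x21 len=2 : e5 36
[4] 0x0d->0x1a len=8 : 6e 42 e5 36 37 41 8d 4c
[5] 0x23->0x1f len=3 : 41 42 d3
query mem[0x1e]=0x37, mem[0x11]=0x37, mem[0x1b]=0x42, mem[0x0c]=0xa5, mem[0x21]=0xd3

MEM[0x1e,0x11,0x1b,0x0c,0x21] = 37 37 42 a5 d3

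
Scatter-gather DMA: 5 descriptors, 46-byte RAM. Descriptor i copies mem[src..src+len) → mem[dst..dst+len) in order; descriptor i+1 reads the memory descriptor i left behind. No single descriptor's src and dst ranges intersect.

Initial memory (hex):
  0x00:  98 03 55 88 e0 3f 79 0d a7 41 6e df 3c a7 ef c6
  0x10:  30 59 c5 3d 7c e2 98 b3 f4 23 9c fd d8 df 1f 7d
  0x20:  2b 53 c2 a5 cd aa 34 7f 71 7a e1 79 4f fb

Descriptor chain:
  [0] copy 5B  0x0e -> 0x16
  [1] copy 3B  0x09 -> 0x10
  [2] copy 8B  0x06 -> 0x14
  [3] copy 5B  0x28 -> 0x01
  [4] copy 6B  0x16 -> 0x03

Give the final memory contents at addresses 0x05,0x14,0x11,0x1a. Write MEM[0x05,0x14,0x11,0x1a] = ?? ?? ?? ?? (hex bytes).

MEM[0x05,0x14,0x11,0x1a] = 6e 79 6e 3c

#0 dst[0x16+5] := {0xef,0xc6,0x30,0x59,0xc5}
#1 dst[0x10+3] := {0x41,0x6e,0xdf}
#2 dst[0x14+8] := {0x79,0x0d,0xa7,0x41,0x6e,0xdf,0x3c,0xa7}
#3 dst[0x01+5] := {0x71,0x7a,0xe1,0x79,0x4f}
#4 dst[0x03+6] := {0xa7,0x41,0x6e,0xdf,0x3c,0xa7}
query mem[0x05]=0x6e, mem[0x14]=0x79, mem[0x11]=0x6e, mem[0x1a]=0x3c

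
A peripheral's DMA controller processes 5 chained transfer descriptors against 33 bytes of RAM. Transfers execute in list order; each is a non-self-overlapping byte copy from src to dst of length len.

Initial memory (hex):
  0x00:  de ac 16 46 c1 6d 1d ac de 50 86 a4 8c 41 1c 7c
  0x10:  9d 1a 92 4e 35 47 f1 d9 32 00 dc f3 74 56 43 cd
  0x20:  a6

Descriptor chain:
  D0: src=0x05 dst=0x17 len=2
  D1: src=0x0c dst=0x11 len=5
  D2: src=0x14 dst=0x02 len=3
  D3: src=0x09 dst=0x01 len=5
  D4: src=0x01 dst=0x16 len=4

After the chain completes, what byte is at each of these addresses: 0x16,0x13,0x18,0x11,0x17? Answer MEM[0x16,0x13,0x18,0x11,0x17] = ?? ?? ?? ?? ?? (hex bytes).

D0: mem[0x17..0x18] <- [6d 1d]
D1: mem[0x11..0x15] <- [8c 41 1c 7c 9d]
D2: mem[0x02..0x04] <- [7c 9d f1]
D3: mem[0x01..0x05] <- [50 86 a4 8c 41]
D4: mem[0x16..0x19] <- [50 86 a4 8c]
query mem[0x16]=0x50, mem[0x13]=0x1c, mem[0x18]=0xa4, mem[0x11]=0x8c, mem[0x17]=0x86

MEM[0x16,0x13,0x18,0x11,0x17] = 50 1c a4 8c 86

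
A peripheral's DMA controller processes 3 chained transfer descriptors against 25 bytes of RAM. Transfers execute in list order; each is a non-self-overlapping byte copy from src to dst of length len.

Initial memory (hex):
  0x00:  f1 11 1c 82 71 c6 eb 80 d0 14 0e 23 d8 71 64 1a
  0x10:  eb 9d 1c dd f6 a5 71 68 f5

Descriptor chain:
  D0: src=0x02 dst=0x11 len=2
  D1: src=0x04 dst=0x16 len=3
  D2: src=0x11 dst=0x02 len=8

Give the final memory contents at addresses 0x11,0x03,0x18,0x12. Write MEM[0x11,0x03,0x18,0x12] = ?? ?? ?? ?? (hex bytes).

[0] 0x02->0x11 len=2 : 1c 82
[1] 0x04->0x16 len=3 : 71 c6 eb
[2] 0x11->0x02 len=8 : 1c 82 dd f6 a5 71 c6 eb
query mem[0x11]=0x1c, mem[0x03]=0x82, mem[0x18]=0xeb, mem[0x12]=0x82

MEM[0x11,0x03,0x18,0x12] = 1c 82 eb 82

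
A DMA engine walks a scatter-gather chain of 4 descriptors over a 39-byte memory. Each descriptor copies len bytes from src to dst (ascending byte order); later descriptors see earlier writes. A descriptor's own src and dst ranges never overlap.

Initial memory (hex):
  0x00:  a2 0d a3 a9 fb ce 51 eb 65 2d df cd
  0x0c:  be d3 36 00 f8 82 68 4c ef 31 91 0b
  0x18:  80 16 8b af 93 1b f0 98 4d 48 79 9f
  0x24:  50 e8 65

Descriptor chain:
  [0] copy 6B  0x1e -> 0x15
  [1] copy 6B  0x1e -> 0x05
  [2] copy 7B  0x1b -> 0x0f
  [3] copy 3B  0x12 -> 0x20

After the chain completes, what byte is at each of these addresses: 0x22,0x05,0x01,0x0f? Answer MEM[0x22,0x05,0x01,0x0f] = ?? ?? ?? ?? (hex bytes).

D0: mem[0x15..0x1a] <- [f0 98 4d 48 79 9f]
D1: mem[0x05..0x0a] <- [f0 98 4d 48 79 9f]
D2: mem[0x0f..0x15] <- [af 93 1b f0 98 4d 48]
D3: mem[0x20..0x22] <- [f0 98 4d]
query mem[0x22]=0x4d, mem[0x05]=0xf0, mem[0x01]=0x0d, mem[0x0f]=0xaf

MEM[0x22,0x05,0x01,0x0f] = 4d f0 0d af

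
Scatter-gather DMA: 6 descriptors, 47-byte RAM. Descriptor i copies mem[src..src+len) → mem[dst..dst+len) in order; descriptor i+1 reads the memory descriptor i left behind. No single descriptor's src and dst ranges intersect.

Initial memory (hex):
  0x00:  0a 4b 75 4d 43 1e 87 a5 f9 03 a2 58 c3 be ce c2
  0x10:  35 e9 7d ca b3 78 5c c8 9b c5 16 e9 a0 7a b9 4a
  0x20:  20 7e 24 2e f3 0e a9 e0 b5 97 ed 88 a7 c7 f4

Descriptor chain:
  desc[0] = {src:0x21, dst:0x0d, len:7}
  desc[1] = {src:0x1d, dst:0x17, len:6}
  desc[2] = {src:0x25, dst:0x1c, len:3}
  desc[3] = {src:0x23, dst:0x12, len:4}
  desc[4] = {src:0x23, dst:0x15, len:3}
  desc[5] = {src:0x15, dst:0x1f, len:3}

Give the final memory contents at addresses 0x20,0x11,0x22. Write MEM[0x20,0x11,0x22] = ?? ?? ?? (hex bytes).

#0 dst[0x0d+7] := {0x7e,0x24,0x2e,0xf3,0x0e,0xa9,0xe0}
#1 dst[0x17+6] := {0x7a,0xb9,0x4a,0x20,0x7e,0x24}
#2 dst[0x1c+3] := {0x0e,0xa9,0xe0}
#3 dst[0x12+4] := {0x2e,0xf3,0x0e,0xa9}
#4 dst[0x15+3] := {0x2e,0xf3,0x0e}
#5 dst[0x1f+3] := {0x2e,0xf3,0x0e}
query mem[0x20]=0xf3, mem[0x11]=0x0e, mem[0x22]=0x24

MEM[0x20,0x11,0x22] = f3 0e 24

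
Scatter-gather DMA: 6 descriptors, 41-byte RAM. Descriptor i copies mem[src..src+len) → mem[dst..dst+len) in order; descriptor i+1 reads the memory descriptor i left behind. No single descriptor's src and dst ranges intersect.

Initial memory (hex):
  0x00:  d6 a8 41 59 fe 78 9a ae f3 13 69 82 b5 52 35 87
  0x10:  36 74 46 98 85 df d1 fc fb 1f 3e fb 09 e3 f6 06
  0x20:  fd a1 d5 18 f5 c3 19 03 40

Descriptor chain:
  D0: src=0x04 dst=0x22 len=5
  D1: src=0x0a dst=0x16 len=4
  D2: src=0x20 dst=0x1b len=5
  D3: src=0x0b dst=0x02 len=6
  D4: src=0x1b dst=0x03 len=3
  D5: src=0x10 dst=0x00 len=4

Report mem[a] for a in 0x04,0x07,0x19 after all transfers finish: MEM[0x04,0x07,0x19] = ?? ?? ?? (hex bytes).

  after D0: wrote 5B at 0x22 = fe789aaef3
  after D1: wrote 4B at 0x16 = 6982b552
  after D2: wrote 5B at 0x1b = fda1fe789a
  after D3: wrote 6B at 0x02 = 82b552358736
  after D4: wrote 3B at 0x03 = fda1fe
  after D5: wrote 4B at 0x00 = 36744698
query mem[0x04]=0xa1, mem[0x07]=0x36, mem[0x19]=0x52

MEM[0x04,0x07,0x19] = a1 36 52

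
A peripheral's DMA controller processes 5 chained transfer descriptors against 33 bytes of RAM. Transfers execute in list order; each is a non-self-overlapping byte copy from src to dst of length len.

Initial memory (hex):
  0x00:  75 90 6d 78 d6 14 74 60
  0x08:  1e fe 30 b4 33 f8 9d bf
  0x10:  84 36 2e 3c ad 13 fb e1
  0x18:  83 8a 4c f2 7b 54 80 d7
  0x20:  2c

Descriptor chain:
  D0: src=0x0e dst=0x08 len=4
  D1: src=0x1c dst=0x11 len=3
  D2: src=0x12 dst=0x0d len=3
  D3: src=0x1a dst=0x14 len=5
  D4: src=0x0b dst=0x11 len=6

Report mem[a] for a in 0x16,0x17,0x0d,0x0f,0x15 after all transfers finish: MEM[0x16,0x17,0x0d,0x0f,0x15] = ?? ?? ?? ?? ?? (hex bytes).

#0 dst[0x08+4] := {0x9d,0xbf,0x84,0x36}
#1 dst[0x11+3] := {0x7b,0x54,0x80}
#2 dst[0x0d+3] := {0x54,0x80,0xad}
#3 dst[0x14+5] := {0x4c,0xf2,0x7b,0x54,0x80}
#4 dst[0x11+6] := {0x36,0x33,0x54,0x80,0xad,0x84}
query mem[0x16]=0x84, mem[0x17]=0x54, mem[0x0d]=0x54, mem[0x0f]=0xad, mem[0x15]=0xad

MEM[0x16,0x17,0x0d,0x0f,0x15] = 84 54 54 ad ad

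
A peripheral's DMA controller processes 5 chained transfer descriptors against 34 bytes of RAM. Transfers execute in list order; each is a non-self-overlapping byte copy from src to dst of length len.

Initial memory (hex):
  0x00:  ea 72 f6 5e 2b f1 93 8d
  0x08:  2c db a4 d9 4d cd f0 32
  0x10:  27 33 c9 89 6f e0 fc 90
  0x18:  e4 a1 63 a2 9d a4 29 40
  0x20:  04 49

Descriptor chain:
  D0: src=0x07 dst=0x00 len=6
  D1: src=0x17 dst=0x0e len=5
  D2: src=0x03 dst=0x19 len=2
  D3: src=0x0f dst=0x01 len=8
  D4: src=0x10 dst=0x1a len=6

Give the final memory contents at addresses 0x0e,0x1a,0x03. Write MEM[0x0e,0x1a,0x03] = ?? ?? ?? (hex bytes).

MEM[0x0e,0x1a,0x03] = 90 a1 63

  after D0: wrote 6B at 0x00 = 8d2cdba4d94d
  after D1: wrote 5B at 0x0e = 90e4a163a2
  after D2: wrote 2B at 0x19 = a4d9
  after D3: wrote 8B at 0x01 = e4a163a2896fe0fc
  after D4: wrote 6B at 0x1a = a163a2896fe0
query mem[0x0e]=0x90, mem[0x1a]=0xa1, mem[0x03]=0x63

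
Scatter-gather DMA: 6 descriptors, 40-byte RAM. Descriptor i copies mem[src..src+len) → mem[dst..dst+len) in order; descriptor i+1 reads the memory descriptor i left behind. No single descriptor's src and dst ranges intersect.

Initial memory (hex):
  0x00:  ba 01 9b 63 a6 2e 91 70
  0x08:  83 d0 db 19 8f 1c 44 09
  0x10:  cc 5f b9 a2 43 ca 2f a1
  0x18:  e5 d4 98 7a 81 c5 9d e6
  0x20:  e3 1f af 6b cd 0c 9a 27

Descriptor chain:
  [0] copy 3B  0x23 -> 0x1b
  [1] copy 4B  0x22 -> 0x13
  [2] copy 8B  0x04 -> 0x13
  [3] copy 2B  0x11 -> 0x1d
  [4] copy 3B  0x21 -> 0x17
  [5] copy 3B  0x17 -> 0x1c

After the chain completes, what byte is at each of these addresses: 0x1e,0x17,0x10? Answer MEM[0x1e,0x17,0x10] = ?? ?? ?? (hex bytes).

MEM[0x1e,0x17,0x10] = 6b 1f cc

#0 dst[0x1b+3] := {0x6b,0xcd,0x0c}
#1 dst[0x13+4] := {0xaf,0x6b,0xcd,0x0c}
#2 dst[0x13+8] := {0xa6,0x2e,0x91,0x70,0x83,0xd0,0xdb,0x19}
#3 dst[0x1d+2] := {0x5f,0xb9}
#4 dst[0x17+3] := {0x1f,0xaf,0x6b}
#5 dst[0x1c+3] := {0x1f,0xaf,0x6b}
query mem[0x1e]=0x6b, mem[0x17]=0x1f, mem[0x10]=0xcc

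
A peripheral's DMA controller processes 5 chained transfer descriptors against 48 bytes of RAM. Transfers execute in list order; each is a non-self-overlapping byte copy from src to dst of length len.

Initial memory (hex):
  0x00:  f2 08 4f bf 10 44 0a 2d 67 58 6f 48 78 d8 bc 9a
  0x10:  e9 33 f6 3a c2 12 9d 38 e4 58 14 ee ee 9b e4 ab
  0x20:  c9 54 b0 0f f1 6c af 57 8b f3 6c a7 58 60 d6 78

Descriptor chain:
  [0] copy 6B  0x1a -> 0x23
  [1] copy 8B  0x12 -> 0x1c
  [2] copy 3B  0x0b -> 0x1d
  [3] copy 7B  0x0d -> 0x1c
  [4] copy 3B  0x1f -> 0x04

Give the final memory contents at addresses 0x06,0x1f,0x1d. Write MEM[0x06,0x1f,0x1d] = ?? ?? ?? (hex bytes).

[0] 0x1a->0x23 len=6 : 14 ee ee 9b e4 ab
[1] 0x12->0x1c len=8 : f6 3a c2 12 9d 38 e4 58
[2] 0x0b->0x1d len=3 : 48 78 d8
[3] 0x0d->0x1c len=7 : d8 bc 9a e9 33 f6 3a
[4] 0x1f->0x04 len=3 : e9 33 f6
query mem[0x06]=0xf6, mem[0x1f]=0xe9, mem[0x1d]=0xbc

MEM[0x06,0x1f,0x1d] = f6 e9 bc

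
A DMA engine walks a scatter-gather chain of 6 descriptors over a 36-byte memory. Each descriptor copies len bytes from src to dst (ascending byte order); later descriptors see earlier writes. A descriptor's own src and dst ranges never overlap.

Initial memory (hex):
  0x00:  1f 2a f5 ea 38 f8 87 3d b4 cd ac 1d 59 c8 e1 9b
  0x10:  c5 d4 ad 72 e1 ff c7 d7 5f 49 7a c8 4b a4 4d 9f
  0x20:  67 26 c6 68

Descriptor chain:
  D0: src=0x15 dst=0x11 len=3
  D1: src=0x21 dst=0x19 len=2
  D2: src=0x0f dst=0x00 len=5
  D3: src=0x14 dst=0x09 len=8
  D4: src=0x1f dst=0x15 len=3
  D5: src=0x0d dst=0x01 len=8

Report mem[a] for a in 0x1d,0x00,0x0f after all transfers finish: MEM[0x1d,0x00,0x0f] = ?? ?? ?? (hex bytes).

MEM[0x1d,0x00,0x0f] = a4 9b c6

D0: mem[0x11..0x13] <- [ff c7 d7]
D1: mem[0x19..0x1a] <- [26 c6]
D2: mem[0x00..0x04] <- [9b c5 ff c7 d7]
D3: mem[0x09..0x10] <- [e1 ff c7 d7 5f 26 c6 c8]
D4: mem[0x15..0x17] <- [9f 67 26]
D5: mem[0x01..0x08] <- [5f 26 c6 c8 ff c7 d7 e1]
query mem[0x1d]=0xa4, mem[0x00]=0x9b, mem[0x0f]=0xc6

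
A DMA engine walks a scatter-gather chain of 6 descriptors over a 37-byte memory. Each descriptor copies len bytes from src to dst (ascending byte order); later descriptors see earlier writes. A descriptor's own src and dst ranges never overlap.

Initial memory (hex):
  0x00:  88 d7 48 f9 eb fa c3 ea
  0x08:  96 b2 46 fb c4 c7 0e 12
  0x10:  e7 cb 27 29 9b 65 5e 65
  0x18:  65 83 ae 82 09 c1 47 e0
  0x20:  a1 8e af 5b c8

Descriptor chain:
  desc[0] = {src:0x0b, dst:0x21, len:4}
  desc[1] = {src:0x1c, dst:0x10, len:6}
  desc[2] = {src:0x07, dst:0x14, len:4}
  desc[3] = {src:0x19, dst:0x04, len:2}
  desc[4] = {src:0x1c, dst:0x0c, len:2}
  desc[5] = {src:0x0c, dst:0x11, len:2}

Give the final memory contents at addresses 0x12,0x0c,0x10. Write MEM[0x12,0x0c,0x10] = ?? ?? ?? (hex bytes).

MEM[0x12,0x0c,0x10] = c1 09 09

D0: mem[0x21..0x24] <- [fb c4 c7 0e]
D1: mem[0x10..0x15] <- [09 c1 47 e0 a1 fb]
D2: mem[0x14..0x17] <- [ea 96 b2 46]
D3: mem[0x04..0x05] <- [83 ae]
D4: mem[0x0c..0x0d] <- [09 c1]
D5: mem[0x11..0x12] <- [09 c1]
query mem[0x12]=0xc1, mem[0x0c]=0x09, mem[0x10]=0x09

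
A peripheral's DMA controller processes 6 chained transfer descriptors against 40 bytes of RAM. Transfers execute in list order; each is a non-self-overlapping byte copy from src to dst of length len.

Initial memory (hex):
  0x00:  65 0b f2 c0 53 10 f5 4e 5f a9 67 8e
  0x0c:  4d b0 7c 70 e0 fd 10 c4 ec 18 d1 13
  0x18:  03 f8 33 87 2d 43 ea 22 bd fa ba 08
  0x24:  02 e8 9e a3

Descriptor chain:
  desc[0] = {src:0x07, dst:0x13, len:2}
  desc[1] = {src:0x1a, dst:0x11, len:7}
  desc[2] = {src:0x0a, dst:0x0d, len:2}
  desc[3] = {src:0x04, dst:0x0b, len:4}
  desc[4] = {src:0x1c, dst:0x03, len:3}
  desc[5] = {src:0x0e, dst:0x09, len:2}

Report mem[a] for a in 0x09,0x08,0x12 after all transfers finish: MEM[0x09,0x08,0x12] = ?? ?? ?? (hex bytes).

MEM[0x09,0x08,0x12] = 4e 5f 87

  after D0: wrote 2B at 0x13 = 4e5f
  after D1: wrote 7B at 0x11 = 33872d43ea22bd
  after D2: wrote 2B at 0x0d = 678e
  after D3: wrote 4B at 0x0b = 5310f54e
  after D4: wrote 3B at 0x03 = 2d43ea
  after D5: wrote 2B at 0x09 = 4e70
query mem[0x09]=0x4e, mem[0x08]=0x5f, mem[0x12]=0x87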